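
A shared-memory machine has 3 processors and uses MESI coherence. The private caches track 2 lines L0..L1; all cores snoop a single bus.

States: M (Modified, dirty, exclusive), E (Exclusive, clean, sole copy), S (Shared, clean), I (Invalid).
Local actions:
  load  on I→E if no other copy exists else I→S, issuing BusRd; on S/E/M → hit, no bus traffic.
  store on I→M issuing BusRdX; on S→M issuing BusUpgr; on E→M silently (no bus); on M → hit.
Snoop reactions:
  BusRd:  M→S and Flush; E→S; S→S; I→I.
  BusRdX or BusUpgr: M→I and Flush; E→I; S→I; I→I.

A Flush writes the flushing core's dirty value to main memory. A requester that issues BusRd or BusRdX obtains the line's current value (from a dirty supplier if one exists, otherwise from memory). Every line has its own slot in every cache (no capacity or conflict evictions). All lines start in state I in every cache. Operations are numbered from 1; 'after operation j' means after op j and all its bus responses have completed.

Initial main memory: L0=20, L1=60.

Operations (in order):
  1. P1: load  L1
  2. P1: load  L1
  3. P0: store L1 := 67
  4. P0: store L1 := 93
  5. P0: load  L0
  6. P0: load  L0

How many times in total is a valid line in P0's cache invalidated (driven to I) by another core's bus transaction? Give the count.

  op1 P1: load  L1 → I/E/I on L1; bus BusRd; mem=60
  op2 P1: load  L1 → I/E/I on L1; bus (none); mem=60
  op3 P0: store L1 := 67 → M/I/I on L1; bus BusRdX; mem=60
  op4 P0: store L1 := 93 → M/I/I on L1; bus (none); mem=60
  op5 P0: load  L0 → E/I/I on L0; bus BusRd; mem=20
  op6 P0: load  L0 → E/I/I on L0; bus (none); mem=20

invalidations = 0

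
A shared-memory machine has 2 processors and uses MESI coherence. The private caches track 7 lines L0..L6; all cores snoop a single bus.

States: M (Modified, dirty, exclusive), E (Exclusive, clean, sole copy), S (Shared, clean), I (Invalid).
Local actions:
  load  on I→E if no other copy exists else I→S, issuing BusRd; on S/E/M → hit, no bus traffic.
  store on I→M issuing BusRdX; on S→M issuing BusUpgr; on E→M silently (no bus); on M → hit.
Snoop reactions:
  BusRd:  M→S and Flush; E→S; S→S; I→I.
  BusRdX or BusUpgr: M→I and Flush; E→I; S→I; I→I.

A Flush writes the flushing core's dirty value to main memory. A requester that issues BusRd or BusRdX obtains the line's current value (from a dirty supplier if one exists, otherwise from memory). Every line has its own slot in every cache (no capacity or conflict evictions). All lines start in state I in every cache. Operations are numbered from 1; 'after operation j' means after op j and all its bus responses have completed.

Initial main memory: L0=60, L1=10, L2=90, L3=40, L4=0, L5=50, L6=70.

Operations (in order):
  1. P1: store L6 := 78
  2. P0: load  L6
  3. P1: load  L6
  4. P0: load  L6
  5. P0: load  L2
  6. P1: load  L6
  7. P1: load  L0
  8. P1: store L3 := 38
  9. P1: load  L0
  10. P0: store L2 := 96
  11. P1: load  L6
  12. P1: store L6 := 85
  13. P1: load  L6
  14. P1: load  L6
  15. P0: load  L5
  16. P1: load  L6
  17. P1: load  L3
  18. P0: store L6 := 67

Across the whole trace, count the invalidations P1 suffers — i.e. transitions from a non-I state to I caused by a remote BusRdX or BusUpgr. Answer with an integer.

invalidations = 1

step 1: P1: store L6 := 78  ⟶  IM  (L6)  txn=BusRdX  M[L6]=70
step 2: P0: load  L6  ⟶  SS  (L6)  txn=BusRd+Flush  M[L6]=78
step 3: P1: load  L6  ⟶  SS  (L6)  txn=∅  M[L6]=78
step 4: P0: load  L6  ⟶  SS  (L6)  txn=∅  M[L6]=78
step 5: P0: load  L2  ⟶  EI  (L2)  txn=BusRd  M[L2]=90
step 6: P1: load  L6  ⟶  SS  (L6)  txn=∅  M[L6]=78
step 7: P1: load  L0  ⟶  IE  (L0)  txn=BusRd  M[L0]=60
step 8: P1: store L3 := 38  ⟶  IM  (L3)  txn=BusRdX  M[L3]=40
step 9: P1: load  L0  ⟶  IE  (L0)  txn=∅  M[L0]=60
step 10: P0: store L2 := 96  ⟶  MI  (L2)  txn=∅  M[L2]=90
step 11: P1: load  L6  ⟶  SS  (L6)  txn=∅  M[L6]=78
step 12: P1: store L6 := 85  ⟶  IM  (L6)  txn=BusUpgr  M[L6]=78
step 13: P1: load  L6  ⟶  IM  (L6)  txn=∅  M[L6]=78
step 14: P1: load  L6  ⟶  IM  (L6)  txn=∅  M[L6]=78
step 15: P0: load  L5  ⟶  EI  (L5)  txn=BusRd  M[L5]=50
step 16: P1: load  L6  ⟶  IM  (L6)  txn=∅  M[L6]=78
step 17: P1: load  L3  ⟶  IM  (L3)  txn=∅  M[L3]=40
step 18: P0: store L6 := 67  ⟶  MI  (L6)  txn=BusRdX+Flush  M[L6]=85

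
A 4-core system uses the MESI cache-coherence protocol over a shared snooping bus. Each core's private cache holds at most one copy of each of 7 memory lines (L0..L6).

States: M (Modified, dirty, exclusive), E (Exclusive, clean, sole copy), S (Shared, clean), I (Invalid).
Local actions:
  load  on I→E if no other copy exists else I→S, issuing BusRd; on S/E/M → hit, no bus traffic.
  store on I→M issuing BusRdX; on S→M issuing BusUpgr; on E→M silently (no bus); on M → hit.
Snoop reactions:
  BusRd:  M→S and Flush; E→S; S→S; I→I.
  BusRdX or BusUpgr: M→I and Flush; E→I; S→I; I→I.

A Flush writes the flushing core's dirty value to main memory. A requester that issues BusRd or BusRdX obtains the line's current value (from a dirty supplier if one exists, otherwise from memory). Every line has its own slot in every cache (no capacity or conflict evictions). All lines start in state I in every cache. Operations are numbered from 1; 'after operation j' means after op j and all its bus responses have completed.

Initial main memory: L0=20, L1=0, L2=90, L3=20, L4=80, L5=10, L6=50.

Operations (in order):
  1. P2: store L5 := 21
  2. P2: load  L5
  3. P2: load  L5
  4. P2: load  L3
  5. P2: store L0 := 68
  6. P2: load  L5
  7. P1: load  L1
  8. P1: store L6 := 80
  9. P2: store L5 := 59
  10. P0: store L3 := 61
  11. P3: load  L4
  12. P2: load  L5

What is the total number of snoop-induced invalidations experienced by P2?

invalidations = 1

  op1 P2: store L5 := 21 → I/I/M/I on L5; bus BusRdX; mem=10
  op2 P2: load  L5 → I/I/M/I on L5; bus (none); mem=10
  op3 P2: load  L5 → I/I/M/I on L5; bus (none); mem=10
  op4 P2: load  L3 → I/I/E/I on L3; bus BusRd; mem=20
  op5 P2: store L0 := 68 → I/I/M/I on L0; bus BusRdX; mem=20
  op6 P2: load  L5 → I/I/M/I on L5; bus (none); mem=10
  op7 P1: load  L1 → I/E/I/I on L1; bus BusRd; mem=0
  op8 P1: store L6 := 80 → I/M/I/I on L6; bus BusRdX; mem=50
  op9 P2: store L5 := 59 → I/I/M/I on L5; bus (none); mem=10
  op10 P0: store L3 := 61 → M/I/I/I on L3; bus BusRdX; mem=20
  op11 P3: load  L4 → I/I/I/E on L4; bus BusRd; mem=80
  op12 P2: load  L5 → I/I/M/I on L5; bus (none); mem=10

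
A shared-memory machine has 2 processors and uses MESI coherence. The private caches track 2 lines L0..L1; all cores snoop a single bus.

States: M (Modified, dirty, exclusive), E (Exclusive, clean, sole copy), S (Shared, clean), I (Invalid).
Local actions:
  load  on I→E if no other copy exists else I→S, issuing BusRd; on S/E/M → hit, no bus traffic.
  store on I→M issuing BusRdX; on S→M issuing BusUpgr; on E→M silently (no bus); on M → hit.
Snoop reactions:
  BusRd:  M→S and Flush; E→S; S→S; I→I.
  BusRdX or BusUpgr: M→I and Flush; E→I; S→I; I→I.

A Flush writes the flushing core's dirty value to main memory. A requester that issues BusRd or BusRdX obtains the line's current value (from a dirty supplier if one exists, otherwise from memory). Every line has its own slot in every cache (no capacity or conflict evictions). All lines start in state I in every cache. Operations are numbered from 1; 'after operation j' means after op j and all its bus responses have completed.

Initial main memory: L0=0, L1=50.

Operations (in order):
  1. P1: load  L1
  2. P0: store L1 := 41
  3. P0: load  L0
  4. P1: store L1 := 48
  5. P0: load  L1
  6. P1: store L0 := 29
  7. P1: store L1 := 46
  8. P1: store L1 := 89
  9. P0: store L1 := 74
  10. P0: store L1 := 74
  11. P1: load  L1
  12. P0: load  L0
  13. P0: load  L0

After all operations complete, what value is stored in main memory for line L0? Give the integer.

memory[L0] = 29

  op1 P1: load  L1 → I/E on L1; bus BusRd; mem=50
  op2 P0: store L1 := 41 → M/I on L1; bus BusRdX; mem=50
  op3 P0: load  L0 → E/I on L0; bus BusRd; mem=0
  op4 P1: store L1 := 48 → I/M on L1; bus BusRdX Flush; mem=41
  op5 P0: load  L1 → S/S on L1; bus BusRd Flush; mem=48
  op6 P1: store L0 := 29 → I/M on L0; bus BusRdX; mem=0
  op7 P1: store L1 := 46 → I/M on L1; bus BusUpgr; mem=48
  op8 P1: store L1 := 89 → I/M on L1; bus (none); mem=48
  op9 P0: store L1 := 74 → M/I on L1; bus BusRdX Flush; mem=89
  op10 P0: store L1 := 74 → M/I on L1; bus (none); mem=89
  op11 P1: load  L1 → S/S on L1; bus BusRd Flush; mem=74
  op12 P0: load  L0 → S/S on L0; bus BusRd Flush; mem=29
  op13 P0: load  L0 → S/S on L0; bus (none); mem=29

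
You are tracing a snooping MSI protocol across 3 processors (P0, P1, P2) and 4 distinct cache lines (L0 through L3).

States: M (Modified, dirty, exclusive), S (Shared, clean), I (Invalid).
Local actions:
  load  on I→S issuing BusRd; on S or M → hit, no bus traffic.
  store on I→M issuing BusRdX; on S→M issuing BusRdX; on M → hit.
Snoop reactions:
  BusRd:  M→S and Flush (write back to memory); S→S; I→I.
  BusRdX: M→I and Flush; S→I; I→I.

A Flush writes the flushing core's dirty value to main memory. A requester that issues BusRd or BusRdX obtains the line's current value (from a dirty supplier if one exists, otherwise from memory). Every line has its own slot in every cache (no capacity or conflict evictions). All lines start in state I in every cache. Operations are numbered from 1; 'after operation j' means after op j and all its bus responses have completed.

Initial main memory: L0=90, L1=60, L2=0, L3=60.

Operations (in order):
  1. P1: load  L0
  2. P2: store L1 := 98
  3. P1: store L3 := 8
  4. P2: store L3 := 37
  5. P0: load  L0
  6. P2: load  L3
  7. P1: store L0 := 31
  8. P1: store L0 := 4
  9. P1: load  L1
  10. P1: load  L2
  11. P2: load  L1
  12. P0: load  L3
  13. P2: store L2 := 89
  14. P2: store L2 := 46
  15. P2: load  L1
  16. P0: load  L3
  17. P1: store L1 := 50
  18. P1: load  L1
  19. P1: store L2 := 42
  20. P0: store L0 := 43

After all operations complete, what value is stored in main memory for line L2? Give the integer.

memory[L2] = 46

1. P1: load  L0  bus=[BusRd]  L0: P0=I P1=S P2=I  mem[L0]=90
2. P2: store L1 := 98  bus=[BusRdX]  L1: P0=I P1=I P2=M  mem[L1]=60
3. P1: store L3 := 8  bus=[BusRdX]  L3: P0=I P1=M P2=I  mem[L3]=60
4. P2: store L3 := 37  bus=[BusRdX,Flush]  L3: P0=I P1=I P2=M  mem[L3]=8
5. P0: load  L0  bus=[BusRd]  L0: P0=S P1=S P2=I  mem[L0]=90
6. P2: load  L3  bus=[-]  L3: P0=I P1=I P2=M  mem[L3]=8
7. P1: store L0 := 31  bus=[BusRdX]  L0: P0=I P1=M P2=I  mem[L0]=90
8. P1: store L0 := 4  bus=[-]  L0: P0=I P1=M P2=I  mem[L0]=90
9. P1: load  L1  bus=[BusRd,Flush]  L1: P0=I P1=S P2=S  mem[L1]=98
10. P1: load  L2  bus=[BusRd]  L2: P0=I P1=S P2=I  mem[L2]=0
11. P2: load  L1  bus=[-]  L1: P0=I P1=S P2=S  mem[L1]=98
12. P0: load  L3  bus=[BusRd,Flush]  L3: P0=S P1=I P2=S  mem[L3]=37
13. P2: store L2 := 89  bus=[BusRdX]  L2: P0=I P1=I P2=M  mem[L2]=0
14. P2: store L2 := 46  bus=[-]  L2: P0=I P1=I P2=M  mem[L2]=0
15. P2: load  L1  bus=[-]  L1: P0=I P1=S P2=S  mem[L1]=98
16. P0: load  L3  bus=[-]  L3: P0=S P1=I P2=S  mem[L3]=37
17. P1: store L1 := 50  bus=[BusRdX]  L1: P0=I P1=M P2=I  mem[L1]=98
18. P1: load  L1  bus=[-]  L1: P0=I P1=M P2=I  mem[L1]=98
19. P1: store L2 := 42  bus=[BusRdX,Flush]  L2: P0=I P1=M P2=I  mem[L2]=46
20. P0: store L0 := 43  bus=[BusRdX,Flush]  L0: P0=M P1=I P2=I  mem[L0]=4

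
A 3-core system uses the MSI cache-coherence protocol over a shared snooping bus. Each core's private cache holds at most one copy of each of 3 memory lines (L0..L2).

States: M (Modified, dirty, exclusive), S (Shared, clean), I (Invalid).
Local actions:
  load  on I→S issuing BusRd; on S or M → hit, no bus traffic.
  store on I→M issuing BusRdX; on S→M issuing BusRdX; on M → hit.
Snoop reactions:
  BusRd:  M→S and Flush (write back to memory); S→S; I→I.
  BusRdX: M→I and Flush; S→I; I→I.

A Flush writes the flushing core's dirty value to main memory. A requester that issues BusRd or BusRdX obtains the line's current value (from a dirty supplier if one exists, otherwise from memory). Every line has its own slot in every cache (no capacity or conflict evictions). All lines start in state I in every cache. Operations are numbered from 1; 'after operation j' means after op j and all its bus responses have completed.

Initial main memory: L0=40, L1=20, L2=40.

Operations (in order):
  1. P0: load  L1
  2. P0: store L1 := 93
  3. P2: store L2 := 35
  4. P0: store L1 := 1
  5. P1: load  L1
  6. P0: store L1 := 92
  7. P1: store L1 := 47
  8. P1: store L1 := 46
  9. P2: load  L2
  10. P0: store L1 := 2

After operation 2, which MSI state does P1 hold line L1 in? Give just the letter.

  op1 P0: load  L1 → S/I/I on L1; bus BusRd; mem=20
  op2 P0: store L1 := 93 → M/I/I on L1; bus BusRdX; mem=20
  op3 P2: store L2 := 35 → I/I/M on L2; bus BusRdX; mem=40
  op4 P0: store L1 := 1 → M/I/I on L1; bus (none); mem=20
  op5 P1: load  L1 → S/S/I on L1; bus BusRd Flush; mem=1
  op6 P0: store L1 := 92 → M/I/I on L1; bus BusRdX; mem=1
  op7 P1: store L1 := 47 → I/M/I on L1; bus BusRdX Flush; mem=92
  op8 P1: store L1 := 46 → I/M/I on L1; bus (none); mem=92
  op9 P2: load  L2 → I/I/M on L2; bus (none); mem=40
  op10 P0: store L1 := 2 → M/I/I on L1; bus BusRdX Flush; mem=46

state = I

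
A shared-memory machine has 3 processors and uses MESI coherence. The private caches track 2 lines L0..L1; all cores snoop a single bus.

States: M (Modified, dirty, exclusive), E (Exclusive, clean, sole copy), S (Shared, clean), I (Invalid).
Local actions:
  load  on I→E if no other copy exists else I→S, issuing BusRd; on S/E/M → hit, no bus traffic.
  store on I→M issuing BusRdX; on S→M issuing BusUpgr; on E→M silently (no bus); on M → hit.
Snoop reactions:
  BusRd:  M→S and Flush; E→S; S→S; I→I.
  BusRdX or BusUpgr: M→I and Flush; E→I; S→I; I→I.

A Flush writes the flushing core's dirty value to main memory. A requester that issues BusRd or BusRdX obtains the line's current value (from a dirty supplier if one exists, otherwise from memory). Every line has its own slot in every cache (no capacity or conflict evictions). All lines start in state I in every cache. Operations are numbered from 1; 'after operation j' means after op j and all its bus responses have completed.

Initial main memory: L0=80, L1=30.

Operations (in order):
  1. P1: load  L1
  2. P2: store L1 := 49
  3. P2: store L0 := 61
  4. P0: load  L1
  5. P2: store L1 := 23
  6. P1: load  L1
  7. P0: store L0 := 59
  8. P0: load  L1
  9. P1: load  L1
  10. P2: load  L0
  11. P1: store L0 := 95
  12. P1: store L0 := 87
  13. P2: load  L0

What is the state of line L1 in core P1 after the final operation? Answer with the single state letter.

state = S

[1] P1: load  L1 | P0:I, P1:E(30), P2:I | bus: BusRd
[2] P2: store L1 := 49 | P0:I, P1:I, P2:M(49) | bus: BusRdX
[3] P2: store L0 := 61 | P0:I, P1:I, P2:M(61) | bus: BusRdX
[4] P0: load  L1 | P0:S(49), P1:I, P2:S(49) | bus: BusRd,Flush
[5] P2: store L1 := 23 | P0:I, P1:I, P2:M(23) | bus: BusUpgr
[6] P1: load  L1 | P0:I, P1:S(23), P2:S(23) | bus: BusRd,Flush
[7] P0: store L0 := 59 | P0:M(59), P1:I, P2:I | bus: BusRdX,Flush
[8] P0: load  L1 | P0:S(23), P1:S(23), P2:S(23) | bus: BusRd
[9] P1: load  L1 | P0:S(23), P1:S(23), P2:S(23) | bus: none
[10] P2: load  L0 | P0:S(59), P1:I, P2:S(59) | bus: BusRd,Flush
[11] P1: store L0 := 95 | P0:I, P1:M(95), P2:I | bus: BusRdX
[12] P1: store L0 := 87 | P0:I, P1:M(87), P2:I | bus: none
[13] P2: load  L0 | P0:I, P1:S(87), P2:S(87) | bus: BusRd,Flush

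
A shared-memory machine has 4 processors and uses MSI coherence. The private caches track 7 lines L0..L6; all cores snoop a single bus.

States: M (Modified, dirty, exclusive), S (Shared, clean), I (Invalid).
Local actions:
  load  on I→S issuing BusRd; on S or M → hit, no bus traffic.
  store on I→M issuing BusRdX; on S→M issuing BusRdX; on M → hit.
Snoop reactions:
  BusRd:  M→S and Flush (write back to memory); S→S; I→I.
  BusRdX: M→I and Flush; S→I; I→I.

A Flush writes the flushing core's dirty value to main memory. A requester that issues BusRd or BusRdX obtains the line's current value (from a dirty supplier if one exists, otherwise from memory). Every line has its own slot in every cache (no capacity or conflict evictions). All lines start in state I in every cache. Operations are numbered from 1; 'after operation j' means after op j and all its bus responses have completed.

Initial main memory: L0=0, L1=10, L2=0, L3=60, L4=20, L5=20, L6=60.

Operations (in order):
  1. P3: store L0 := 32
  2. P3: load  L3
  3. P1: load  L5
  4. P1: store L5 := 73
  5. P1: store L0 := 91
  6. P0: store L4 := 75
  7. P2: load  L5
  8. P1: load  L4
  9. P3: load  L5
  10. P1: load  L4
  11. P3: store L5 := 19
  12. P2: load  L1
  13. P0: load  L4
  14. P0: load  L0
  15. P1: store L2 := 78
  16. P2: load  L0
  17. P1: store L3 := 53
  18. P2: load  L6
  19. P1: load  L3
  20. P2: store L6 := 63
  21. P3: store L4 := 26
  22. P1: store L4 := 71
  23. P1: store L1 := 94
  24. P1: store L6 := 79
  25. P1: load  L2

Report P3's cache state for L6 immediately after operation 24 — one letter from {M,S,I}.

state = I

step 1: P3: store L0 := 32  ⟶  IIIM  (L0)  txn=BusRdX  M[L0]=0
step 2: P3: load  L3  ⟶  IIIS  (L3)  txn=BusRd  M[L3]=60
step 3: P1: load  L5  ⟶  ISII  (L5)  txn=BusRd  M[L5]=20
step 4: P1: store L5 := 73  ⟶  IMII  (L5)  txn=BusRdX  M[L5]=20
step 5: P1: store L0 := 91  ⟶  IMII  (L0)  txn=BusRdX+Flush  M[L0]=32
step 6: P0: store L4 := 75  ⟶  MIII  (L4)  txn=BusRdX  M[L4]=20
step 7: P2: load  L5  ⟶  ISSI  (L5)  txn=BusRd+Flush  M[L5]=73
step 8: P1: load  L4  ⟶  SSII  (L4)  txn=BusRd+Flush  M[L4]=75
step 9: P3: load  L5  ⟶  ISSS  (L5)  txn=BusRd  M[L5]=73
step 10: P1: load  L4  ⟶  SSII  (L4)  txn=∅  M[L4]=75
step 11: P3: store L5 := 19  ⟶  IIIM  (L5)  txn=BusRdX  M[L5]=73
step 12: P2: load  L1  ⟶  IISI  (L1)  txn=BusRd  M[L1]=10
step 13: P0: load  L4  ⟶  SSII  (L4)  txn=∅  M[L4]=75
step 14: P0: load  L0  ⟶  SSII  (L0)  txn=BusRd+Flush  M[L0]=91
step 15: P1: store L2 := 78  ⟶  IMII  (L2)  txn=BusRdX  M[L2]=0
step 16: P2: load  L0  ⟶  SSSI  (L0)  txn=BusRd  M[L0]=91
step 17: P1: store L3 := 53  ⟶  IMII  (L3)  txn=BusRdX  M[L3]=60
step 18: P2: load  L6  ⟶  IISI  (L6)  txn=BusRd  M[L6]=60
step 19: P1: load  L3  ⟶  IMII  (L3)  txn=∅  M[L3]=60
step 20: P2: store L6 := 63  ⟶  IIMI  (L6)  txn=BusRdX  M[L6]=60
step 21: P3: store L4 := 26  ⟶  IIIM  (L4)  txn=BusRdX  M[L4]=75
step 22: P1: store L4 := 71  ⟶  IMII  (L4)  txn=BusRdX+Flush  M[L4]=26
step 23: P1: store L1 := 94  ⟶  IMII  (L1)  txn=BusRdX  M[L1]=10
step 24: P1: store L6 := 79  ⟶  IMII  (L6)  txn=BusRdX+Flush  M[L6]=63
step 25: P1: load  L2  ⟶  IMII  (L2)  txn=∅  M[L2]=0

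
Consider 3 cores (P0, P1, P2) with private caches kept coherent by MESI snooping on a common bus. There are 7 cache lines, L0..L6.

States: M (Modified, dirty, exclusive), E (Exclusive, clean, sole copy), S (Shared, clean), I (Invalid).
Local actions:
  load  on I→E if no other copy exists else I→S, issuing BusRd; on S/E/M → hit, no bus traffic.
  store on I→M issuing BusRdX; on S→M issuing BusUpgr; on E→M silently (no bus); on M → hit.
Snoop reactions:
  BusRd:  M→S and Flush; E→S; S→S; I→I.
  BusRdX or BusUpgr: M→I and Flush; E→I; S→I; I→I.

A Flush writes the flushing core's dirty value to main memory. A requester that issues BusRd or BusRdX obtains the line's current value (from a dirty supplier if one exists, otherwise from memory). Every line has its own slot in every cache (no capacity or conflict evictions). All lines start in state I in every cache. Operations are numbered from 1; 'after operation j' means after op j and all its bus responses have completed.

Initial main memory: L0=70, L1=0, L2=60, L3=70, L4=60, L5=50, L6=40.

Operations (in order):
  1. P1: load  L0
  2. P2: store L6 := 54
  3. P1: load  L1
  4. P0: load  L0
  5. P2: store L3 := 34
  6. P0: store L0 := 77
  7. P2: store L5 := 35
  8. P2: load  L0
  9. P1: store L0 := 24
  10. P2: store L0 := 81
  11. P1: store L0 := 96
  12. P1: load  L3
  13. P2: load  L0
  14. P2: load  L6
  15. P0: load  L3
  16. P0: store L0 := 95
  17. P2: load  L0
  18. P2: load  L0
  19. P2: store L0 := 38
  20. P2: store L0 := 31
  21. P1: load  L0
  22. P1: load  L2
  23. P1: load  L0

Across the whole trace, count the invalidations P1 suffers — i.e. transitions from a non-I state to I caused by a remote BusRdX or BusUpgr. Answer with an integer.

invalidations = 3

  op1 P1: load  L0 → I/E/I on L0; bus BusRd; mem=70
  op2 P2: store L6 := 54 → I/I/M on L6; bus BusRdX; mem=40
  op3 P1: load  L1 → I/E/I on L1; bus BusRd; mem=0
  op4 P0: load  L0 → S/S/I on L0; bus BusRd; mem=70
  op5 P2: store L3 := 34 → I/I/M on L3; bus BusRdX; mem=70
  op6 P0: store L0 := 77 → M/I/I on L0; bus BusUpgr; mem=70
  op7 P2: store L5 := 35 → I/I/M on L5; bus BusRdX; mem=50
  op8 P2: load  L0 → S/I/S on L0; bus BusRd Flush; mem=77
  op9 P1: store L0 := 24 → I/M/I on L0; bus BusRdX; mem=77
  op10 P2: store L0 := 81 → I/I/M on L0; bus BusRdX Flush; mem=24
  op11 P1: store L0 := 96 → I/M/I on L0; bus BusRdX Flush; mem=81
  op12 P1: load  L3 → I/S/S on L3; bus BusRd Flush; mem=34
  op13 P2: load  L0 → I/S/S on L0; bus BusRd Flush; mem=96
  op14 P2: load  L6 → I/I/M on L6; bus (none); mem=40
  op15 P0: load  L3 → S/S/S on L3; bus BusRd; mem=34
  op16 P0: store L0 := 95 → M/I/I on L0; bus BusRdX; mem=96
  op17 P2: load  L0 → S/I/S on L0; bus BusRd Flush; mem=95
  op18 P2: load  L0 → S/I/S on L0; bus (none); mem=95
  op19 P2: store L0 := 38 → I/I/M on L0; bus BusUpgr; mem=95
  op20 P2: store L0 := 31 → I/I/M on L0; bus (none); mem=95
  op21 P1: load  L0 → I/S/S on L0; bus BusRd Flush; mem=31
  op22 P1: load  L2 → I/E/I on L2; bus BusRd; mem=60
  op23 P1: load  L0 → I/S/S on L0; bus (none); mem=31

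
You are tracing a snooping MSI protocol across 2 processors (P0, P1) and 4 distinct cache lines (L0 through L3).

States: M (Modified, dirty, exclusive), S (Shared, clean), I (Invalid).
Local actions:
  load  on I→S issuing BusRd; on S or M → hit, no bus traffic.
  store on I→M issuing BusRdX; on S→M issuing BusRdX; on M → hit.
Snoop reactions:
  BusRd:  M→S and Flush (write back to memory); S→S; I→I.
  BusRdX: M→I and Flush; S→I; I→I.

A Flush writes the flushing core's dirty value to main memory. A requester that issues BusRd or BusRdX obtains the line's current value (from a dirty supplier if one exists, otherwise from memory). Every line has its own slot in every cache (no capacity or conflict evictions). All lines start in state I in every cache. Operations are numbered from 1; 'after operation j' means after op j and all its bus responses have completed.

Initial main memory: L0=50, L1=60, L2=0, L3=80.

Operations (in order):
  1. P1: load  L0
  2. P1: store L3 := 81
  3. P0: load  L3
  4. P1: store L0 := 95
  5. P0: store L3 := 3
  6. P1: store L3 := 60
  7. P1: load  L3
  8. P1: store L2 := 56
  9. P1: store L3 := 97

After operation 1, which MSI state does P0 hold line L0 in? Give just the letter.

state = I

step 1: P1: load  L0  ⟶  IS  (L0)  txn=BusRd  M[L0]=50
step 2: P1: store L3 := 81  ⟶  IM  (L3)  txn=BusRdX  M[L3]=80
step 3: P0: load  L3  ⟶  SS  (L3)  txn=BusRd+Flush  M[L3]=81
step 4: P1: store L0 := 95  ⟶  IM  (L0)  txn=BusRdX  M[L0]=50
step 5: P0: store L3 := 3  ⟶  MI  (L3)  txn=BusRdX  M[L3]=81
step 6: P1: store L3 := 60  ⟶  IM  (L3)  txn=BusRdX+Flush  M[L3]=3
step 7: P1: load  L3  ⟶  IM  (L3)  txn=∅  M[L3]=3
step 8: P1: store L2 := 56  ⟶  IM  (L2)  txn=BusRdX  M[L2]=0
step 9: P1: store L3 := 97  ⟶  IM  (L3)  txn=∅  M[L3]=3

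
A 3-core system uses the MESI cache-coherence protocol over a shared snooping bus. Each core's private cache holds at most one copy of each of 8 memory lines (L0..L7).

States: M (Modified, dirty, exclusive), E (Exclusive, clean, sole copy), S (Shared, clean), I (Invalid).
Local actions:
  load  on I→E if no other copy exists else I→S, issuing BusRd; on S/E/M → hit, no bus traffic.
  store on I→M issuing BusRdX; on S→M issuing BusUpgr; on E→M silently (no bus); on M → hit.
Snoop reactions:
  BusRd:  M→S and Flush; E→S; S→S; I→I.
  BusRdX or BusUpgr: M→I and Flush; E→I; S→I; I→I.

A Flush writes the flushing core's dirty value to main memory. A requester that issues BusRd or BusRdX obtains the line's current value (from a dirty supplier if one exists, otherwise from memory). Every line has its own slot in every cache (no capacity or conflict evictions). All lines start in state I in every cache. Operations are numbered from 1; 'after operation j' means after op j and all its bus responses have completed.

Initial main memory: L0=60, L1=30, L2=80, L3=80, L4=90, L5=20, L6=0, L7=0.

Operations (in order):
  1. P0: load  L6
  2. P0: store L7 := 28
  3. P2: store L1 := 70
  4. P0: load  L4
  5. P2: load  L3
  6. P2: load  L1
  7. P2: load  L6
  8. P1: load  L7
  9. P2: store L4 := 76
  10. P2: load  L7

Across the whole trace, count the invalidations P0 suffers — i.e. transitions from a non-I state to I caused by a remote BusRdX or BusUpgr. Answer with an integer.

invalidations = 1

[1] P0: load  L6 | P0:E(0), P1:I, P2:I | bus: BusRd
[2] P0: store L7 := 28 | P0:M(28), P1:I, P2:I | bus: BusRdX
[3] P2: store L1 := 70 | P0:I, P1:I, P2:M(70) | bus: BusRdX
[4] P0: load  L4 | P0:E(90), P1:I, P2:I | bus: BusRd
[5] P2: load  L3 | P0:I, P1:I, P2:E(80) | bus: BusRd
[6] P2: load  L1 | P0:I, P1:I, P2:M(70) | bus: none
[7] P2: load  L6 | P0:S(0), P1:I, P2:S(0) | bus: BusRd
[8] P1: load  L7 | P0:S(28), P1:S(28), P2:I | bus: BusRd,Flush
[9] P2: store L4 := 76 | P0:I, P1:I, P2:M(76) | bus: BusRdX
[10] P2: load  L7 | P0:S(28), P1:S(28), P2:S(28) | bus: BusRd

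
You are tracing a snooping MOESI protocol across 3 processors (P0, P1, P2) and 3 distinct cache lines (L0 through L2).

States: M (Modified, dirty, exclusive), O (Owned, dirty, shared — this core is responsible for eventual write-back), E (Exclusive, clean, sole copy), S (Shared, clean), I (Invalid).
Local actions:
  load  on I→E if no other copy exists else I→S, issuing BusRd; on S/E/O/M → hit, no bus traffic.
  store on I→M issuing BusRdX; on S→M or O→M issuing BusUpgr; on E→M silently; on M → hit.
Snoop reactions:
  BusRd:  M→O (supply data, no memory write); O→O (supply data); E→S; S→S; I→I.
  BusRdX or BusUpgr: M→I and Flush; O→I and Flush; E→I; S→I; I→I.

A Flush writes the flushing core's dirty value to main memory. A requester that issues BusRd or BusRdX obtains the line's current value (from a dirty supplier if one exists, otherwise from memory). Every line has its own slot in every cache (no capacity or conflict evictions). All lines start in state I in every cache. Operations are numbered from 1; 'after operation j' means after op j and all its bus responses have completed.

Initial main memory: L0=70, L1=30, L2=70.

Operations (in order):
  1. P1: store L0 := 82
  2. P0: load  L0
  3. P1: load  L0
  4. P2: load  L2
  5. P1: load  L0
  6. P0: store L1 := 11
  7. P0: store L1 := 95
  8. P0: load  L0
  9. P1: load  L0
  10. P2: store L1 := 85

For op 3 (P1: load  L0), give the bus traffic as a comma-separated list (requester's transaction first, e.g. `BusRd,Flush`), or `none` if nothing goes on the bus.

step 1: P1: store L0 := 82  ⟶  IMI  (L0)  txn=BusRdX  M[L0]=70
step 2: P0: load  L0  ⟶  SOI  (L0)  txn=BusRd  M[L0]=70
step 3: P1: load  L0  ⟶  SOI  (L0)  txn=∅  M[L0]=70
step 4: P2: load  L2  ⟶  IIE  (L2)  txn=BusRd  M[L2]=70
step 5: P1: load  L0  ⟶  SOI  (L0)  txn=∅  M[L0]=70
step 6: P0: store L1 := 11  ⟶  MII  (L1)  txn=BusRdX  M[L1]=30
step 7: P0: store L1 := 95  ⟶  MII  (L1)  txn=∅  M[L1]=30
step 8: P0: load  L0  ⟶  SOI  (L0)  txn=∅  M[L0]=70
step 9: P1: load  L0  ⟶  SOI  (L0)  txn=∅  M[L0]=70
step 10: P2: store L1 := 85  ⟶  IIM  (L1)  txn=BusRdX+Flush  M[L1]=95

bus = none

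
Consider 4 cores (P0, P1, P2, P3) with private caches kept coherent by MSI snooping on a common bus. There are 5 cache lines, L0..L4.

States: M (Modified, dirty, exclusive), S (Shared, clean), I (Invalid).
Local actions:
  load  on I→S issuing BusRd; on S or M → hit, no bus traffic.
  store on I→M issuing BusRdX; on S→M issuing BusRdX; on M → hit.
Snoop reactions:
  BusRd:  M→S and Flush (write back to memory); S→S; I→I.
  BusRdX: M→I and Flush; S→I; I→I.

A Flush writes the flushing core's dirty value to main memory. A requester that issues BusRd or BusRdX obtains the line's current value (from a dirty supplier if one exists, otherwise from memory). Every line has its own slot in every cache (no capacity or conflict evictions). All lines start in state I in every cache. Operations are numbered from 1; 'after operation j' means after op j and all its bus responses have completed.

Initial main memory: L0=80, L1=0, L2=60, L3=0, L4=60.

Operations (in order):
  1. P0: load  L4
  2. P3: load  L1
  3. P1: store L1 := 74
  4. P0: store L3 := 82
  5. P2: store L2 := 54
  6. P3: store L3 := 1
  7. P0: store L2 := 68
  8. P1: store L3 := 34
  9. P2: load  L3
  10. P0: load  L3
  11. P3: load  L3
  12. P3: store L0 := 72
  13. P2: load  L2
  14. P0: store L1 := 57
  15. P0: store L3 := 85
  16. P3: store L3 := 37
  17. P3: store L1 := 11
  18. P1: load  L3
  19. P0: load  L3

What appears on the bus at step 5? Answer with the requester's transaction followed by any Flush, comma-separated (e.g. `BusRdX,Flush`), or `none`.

bus = BusRdX

  op1 P0: load  L4 → S/I/I/I on L4; bus BusRd; mem=60
  op2 P3: load  L1 → I/I/I/S on L1; bus BusRd; mem=0
  op3 P1: store L1 := 74 → I/M/I/I on L1; bus BusRdX; mem=0
  op4 P0: store L3 := 82 → M/I/I/I on L3; bus BusRdX; mem=0
  op5 P2: store L2 := 54 → I/I/M/I on L2; bus BusRdX; mem=60
  op6 P3: store L3 := 1 → I/I/I/M on L3; bus BusRdX Flush; mem=82
  op7 P0: store L2 := 68 → M/I/I/I on L2; bus BusRdX Flush; mem=54
  op8 P1: store L3 := 34 → I/M/I/I on L3; bus BusRdX Flush; mem=1
  op9 P2: load  L3 → I/S/S/I on L3; bus BusRd Flush; mem=34
  op10 P0: load  L3 → S/S/S/I on L3; bus BusRd; mem=34
  op11 P3: load  L3 → S/S/S/S on L3; bus BusRd; mem=34
  op12 P3: store L0 := 72 → I/I/I/M on L0; bus BusRdX; mem=80
  op13 P2: load  L2 → S/I/S/I on L2; bus BusRd Flush; mem=68
  op14 P0: store L1 := 57 → M/I/I/I on L1; bus BusRdX Flush; mem=74
  op15 P0: store L3 := 85 → M/I/I/I on L3; bus BusRdX; mem=34
  op16 P3: store L3 := 37 → I/I/I/M on L3; bus BusRdX Flush; mem=85
  op17 P3: store L1 := 11 → I/I/I/M on L1; bus BusRdX Flush; mem=57
  op18 P1: load  L3 → I/S/I/S on L3; bus BusRd Flush; mem=37
  op19 P0: load  L3 → S/S/I/S on L3; bus BusRd; mem=37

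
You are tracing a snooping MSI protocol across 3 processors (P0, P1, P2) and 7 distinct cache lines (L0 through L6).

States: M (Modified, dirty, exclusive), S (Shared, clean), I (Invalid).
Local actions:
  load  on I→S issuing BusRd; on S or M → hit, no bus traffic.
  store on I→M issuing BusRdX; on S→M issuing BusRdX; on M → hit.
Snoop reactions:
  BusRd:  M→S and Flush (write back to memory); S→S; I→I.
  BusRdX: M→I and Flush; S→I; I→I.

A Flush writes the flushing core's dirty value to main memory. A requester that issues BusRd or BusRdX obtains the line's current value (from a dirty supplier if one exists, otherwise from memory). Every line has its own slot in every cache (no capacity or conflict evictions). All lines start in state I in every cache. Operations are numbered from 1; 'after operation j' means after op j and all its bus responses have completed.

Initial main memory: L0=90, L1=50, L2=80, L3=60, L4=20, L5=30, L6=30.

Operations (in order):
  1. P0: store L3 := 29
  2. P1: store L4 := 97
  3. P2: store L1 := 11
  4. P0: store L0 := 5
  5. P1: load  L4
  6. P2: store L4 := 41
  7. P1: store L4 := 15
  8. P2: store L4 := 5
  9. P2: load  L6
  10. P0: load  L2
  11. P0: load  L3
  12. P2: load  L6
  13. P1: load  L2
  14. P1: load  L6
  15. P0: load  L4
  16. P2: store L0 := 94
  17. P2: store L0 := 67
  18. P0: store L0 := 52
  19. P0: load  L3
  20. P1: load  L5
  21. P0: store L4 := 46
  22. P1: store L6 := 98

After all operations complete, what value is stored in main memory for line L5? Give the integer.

memory[L5] = 30

step 1: P0: store L3 := 29  ⟶  MII  (L3)  txn=BusRdX  M[L3]=60
step 2: P1: store L4 := 97  ⟶  IMI  (L4)  txn=BusRdX  M[L4]=20
step 3: P2: store L1 := 11  ⟶  IIM  (L1)  txn=BusRdX  M[L1]=50
step 4: P0: store L0 := 5  ⟶  MII  (L0)  txn=BusRdX  M[L0]=90
step 5: P1: load  L4  ⟶  IMI  (L4)  txn=∅  M[L4]=20
step 6: P2: store L4 := 41  ⟶  IIM  (L4)  txn=BusRdX+Flush  M[L4]=97
step 7: P1: store L4 := 15  ⟶  IMI  (L4)  txn=BusRdX+Flush  M[L4]=41
step 8: P2: store L4 := 5  ⟶  IIM  (L4)  txn=BusRdX+Flush  M[L4]=15
step 9: P2: load  L6  ⟶  IIS  (L6)  txn=BusRd  M[L6]=30
step 10: P0: load  L2  ⟶  SII  (L2)  txn=BusRd  M[L2]=80
step 11: P0: load  L3  ⟶  MII  (L3)  txn=∅  M[L3]=60
step 12: P2: load  L6  ⟶  IIS  (L6)  txn=∅  M[L6]=30
step 13: P1: load  L2  ⟶  SSI  (L2)  txn=BusRd  M[L2]=80
step 14: P1: load  L6  ⟶  ISS  (L6)  txn=BusRd  M[L6]=30
step 15: P0: load  L4  ⟶  SIS  (L4)  txn=BusRd+Flush  M[L4]=5
step 16: P2: store L0 := 94  ⟶  IIM  (L0)  txn=BusRdX+Flush  M[L0]=5
step 17: P2: store L0 := 67  ⟶  IIM  (L0)  txn=∅  M[L0]=5
step 18: P0: store L0 := 52  ⟶  MII  (L0)  txn=BusRdX+Flush  M[L0]=67
step 19: P0: load  L3  ⟶  MII  (L3)  txn=∅  M[L3]=60
step 20: P1: load  L5  ⟶  ISI  (L5)  txn=BusRd  M[L5]=30
step 21: P0: store L4 := 46  ⟶  MII  (L4)  txn=BusRdX  M[L4]=5
step 22: P1: store L6 := 98  ⟶  IMI  (L6)  txn=BusRdX  M[L6]=30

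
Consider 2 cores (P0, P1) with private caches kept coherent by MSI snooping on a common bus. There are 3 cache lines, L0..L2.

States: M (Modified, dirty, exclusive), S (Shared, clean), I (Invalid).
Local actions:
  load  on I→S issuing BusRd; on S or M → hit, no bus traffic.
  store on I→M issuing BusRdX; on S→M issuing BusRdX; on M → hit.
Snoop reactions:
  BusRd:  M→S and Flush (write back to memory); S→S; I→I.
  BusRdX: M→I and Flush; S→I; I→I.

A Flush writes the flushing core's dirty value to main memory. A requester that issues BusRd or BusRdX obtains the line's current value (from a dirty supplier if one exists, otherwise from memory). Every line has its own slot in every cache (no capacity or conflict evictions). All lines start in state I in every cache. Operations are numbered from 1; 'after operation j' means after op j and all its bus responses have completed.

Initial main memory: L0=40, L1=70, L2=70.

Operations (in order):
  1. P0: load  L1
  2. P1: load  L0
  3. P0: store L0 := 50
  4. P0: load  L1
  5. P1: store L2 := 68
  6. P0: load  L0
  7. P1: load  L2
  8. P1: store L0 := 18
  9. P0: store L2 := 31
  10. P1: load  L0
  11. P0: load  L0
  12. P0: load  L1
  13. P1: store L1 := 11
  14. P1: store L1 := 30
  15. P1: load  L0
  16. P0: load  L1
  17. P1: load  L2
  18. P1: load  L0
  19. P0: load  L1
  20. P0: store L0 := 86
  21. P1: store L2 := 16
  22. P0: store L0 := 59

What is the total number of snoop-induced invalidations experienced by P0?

step 1: P0: load  L1  ⟶  SI  (L1)  txn=BusRd  M[L1]=70
step 2: P1: load  L0  ⟶  IS  (L0)  txn=BusRd  M[L0]=40
step 3: P0: store L0 := 50  ⟶  MI  (L0)  txn=BusRdX  M[L0]=40
step 4: P0: load  L1  ⟶  SI  (L1)  txn=∅  M[L1]=70
step 5: P1: store L2 := 68  ⟶  IM  (L2)  txn=BusRdX  M[L2]=70
step 6: P0: load  L0  ⟶  MI  (L0)  txn=∅  M[L0]=40
step 7: P1: load  L2  ⟶  IM  (L2)  txn=∅  M[L2]=70
step 8: P1: store L0 := 18  ⟶  IM  (L0)  txn=BusRdX+Flush  M[L0]=50
step 9: P0: store L2 := 31  ⟶  MI  (L2)  txn=BusRdX+Flush  M[L2]=68
step 10: P1: load  L0  ⟶  IM  (L0)  txn=∅  M[L0]=50
step 11: P0: load  L0  ⟶  SS  (L0)  txn=BusRd+Flush  M[L0]=18
step 12: P0: load  L1  ⟶  SI  (L1)  txn=∅  M[L1]=70
step 13: P1: store L1 := 11  ⟶  IM  (L1)  txn=BusRdX  M[L1]=70
step 14: P1: store L1 := 30  ⟶  IM  (L1)  txn=∅  M[L1]=70
step 15: P1: load  L0  ⟶  SS  (L0)  txn=∅  M[L0]=18
step 16: P0: load  L1  ⟶  SS  (L1)  txn=BusRd+Flush  M[L1]=30
step 17: P1: load  L2  ⟶  SS  (L2)  txn=BusRd+Flush  M[L2]=31
step 18: P1: load  L0  ⟶  SS  (L0)  txn=∅  M[L0]=18
step 19: P0: load  L1  ⟶  SS  (L1)  txn=∅  M[L1]=30
step 20: P0: store L0 := 86  ⟶  MI  (L0)  txn=BusRdX  M[L0]=18
step 21: P1: store L2 := 16  ⟶  IM  (L2)  txn=BusRdX  M[L2]=31
step 22: P0: store L0 := 59  ⟶  MI  (L0)  txn=∅  M[L0]=18

invalidations = 3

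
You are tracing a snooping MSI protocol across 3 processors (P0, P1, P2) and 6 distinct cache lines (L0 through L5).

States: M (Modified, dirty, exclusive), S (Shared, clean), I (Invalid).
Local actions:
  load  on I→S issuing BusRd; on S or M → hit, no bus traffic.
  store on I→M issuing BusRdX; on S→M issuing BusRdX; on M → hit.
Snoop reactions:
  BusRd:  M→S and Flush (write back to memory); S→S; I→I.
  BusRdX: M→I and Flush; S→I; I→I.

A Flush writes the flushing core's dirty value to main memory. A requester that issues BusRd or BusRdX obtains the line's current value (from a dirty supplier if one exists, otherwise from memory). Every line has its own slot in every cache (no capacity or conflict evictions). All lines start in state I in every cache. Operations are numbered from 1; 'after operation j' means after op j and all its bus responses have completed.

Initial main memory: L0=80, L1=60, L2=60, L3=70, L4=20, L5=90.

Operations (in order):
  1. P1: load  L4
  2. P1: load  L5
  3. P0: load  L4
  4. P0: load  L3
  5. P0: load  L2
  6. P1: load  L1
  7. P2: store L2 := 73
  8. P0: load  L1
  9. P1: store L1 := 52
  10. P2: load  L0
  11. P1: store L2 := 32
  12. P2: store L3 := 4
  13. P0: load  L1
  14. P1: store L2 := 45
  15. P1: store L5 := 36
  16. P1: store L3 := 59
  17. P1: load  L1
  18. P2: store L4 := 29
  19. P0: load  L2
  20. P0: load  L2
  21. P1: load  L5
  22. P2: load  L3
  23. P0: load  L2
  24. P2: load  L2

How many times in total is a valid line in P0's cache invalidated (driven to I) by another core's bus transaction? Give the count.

[1] P1: load  L4 | P0:I, P1:S(20), P2:I | bus: BusRd
[2] P1: load  L5 | P0:I, P1:S(90), P2:I | bus: BusRd
[3] P0: load  L4 | P0:S(20), P1:S(20), P2:I | bus: BusRd
[4] P0: load  L3 | P0:S(70), P1:I, P2:I | bus: BusRd
[5] P0: load  L2 | P0:S(60), P1:I, P2:I | bus: BusRd
[6] P1: load  L1 | P0:I, P1:S(60), P2:I | bus: BusRd
[7] P2: store L2 := 73 | P0:I, P1:I, P2:M(73) | bus: BusRdX
[8] P0: load  L1 | P0:S(60), P1:S(60), P2:I | bus: BusRd
[9] P1: store L1 := 52 | P0:I, P1:M(52), P2:I | bus: BusRdX
[10] P2: load  L0 | P0:I, P1:I, P2:S(80) | bus: BusRd
[11] P1: store L2 := 32 | P0:I, P1:M(32), P2:I | bus: BusRdX,Flush
[12] P2: store L3 := 4 | P0:I, P1:I, P2:M(4) | bus: BusRdX
[13] P0: load  L1 | P0:S(52), P1:S(52), P2:I | bus: BusRd,Flush
[14] P1: store L2 := 45 | P0:I, P1:M(45), P2:I | bus: none
[15] P1: store L5 := 36 | P0:I, P1:M(36), P2:I | bus: BusRdX
[16] P1: store L3 := 59 | P0:I, P1:M(59), P2:I | bus: BusRdX,Flush
[17] P1: load  L1 | P0:S(52), P1:S(52), P2:I | bus: none
[18] P2: store L4 := 29 | P0:I, P1:I, P2:M(29) | bus: BusRdX
[19] P0: load  L2 | P0:S(45), P1:S(45), P2:I | bus: BusRd,Flush
[20] P0: load  L2 | P0:S(45), P1:S(45), P2:I | bus: none
[21] P1: load  L5 | P0:I, P1:M(36), P2:I | bus: none
[22] P2: load  L3 | P0:I, P1:S(59), P2:S(59) | bus: BusRd,Flush
[23] P0: load  L2 | P0:S(45), P1:S(45), P2:I | bus: none
[24] P2: load  L2 | P0:S(45), P1:S(45), P2:S(45) | bus: BusRd

invalidations = 4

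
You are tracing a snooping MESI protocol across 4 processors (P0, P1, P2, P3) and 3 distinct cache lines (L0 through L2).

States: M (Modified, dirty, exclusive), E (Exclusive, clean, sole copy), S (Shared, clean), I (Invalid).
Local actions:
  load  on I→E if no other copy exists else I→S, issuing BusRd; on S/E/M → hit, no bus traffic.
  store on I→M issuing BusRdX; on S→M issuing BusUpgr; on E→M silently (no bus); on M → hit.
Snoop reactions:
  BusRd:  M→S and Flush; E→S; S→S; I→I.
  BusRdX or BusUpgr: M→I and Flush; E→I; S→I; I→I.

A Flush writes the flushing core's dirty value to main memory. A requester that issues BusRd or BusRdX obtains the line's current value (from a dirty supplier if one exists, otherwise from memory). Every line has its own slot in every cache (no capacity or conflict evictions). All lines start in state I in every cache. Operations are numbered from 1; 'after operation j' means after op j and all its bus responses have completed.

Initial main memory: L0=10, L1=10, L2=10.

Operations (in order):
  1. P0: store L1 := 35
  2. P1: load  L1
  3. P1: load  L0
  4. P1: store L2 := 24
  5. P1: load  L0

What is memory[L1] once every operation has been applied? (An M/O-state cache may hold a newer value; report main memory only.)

  op1 P0: store L1 := 35 → M/I/I/I on L1; bus BusRdX; mem=10
  op2 P1: load  L1 → S/S/I/I on L1; bus BusRd Flush; mem=35
  op3 P1: load  L0 → I/E/I/I on L0; bus BusRd; mem=10
  op4 P1: store L2 := 24 → I/M/I/I on L2; bus BusRdX; mem=10
  op5 P1: load  L0 → I/E/I/I on L0; bus (none); mem=10

memory[L1] = 35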